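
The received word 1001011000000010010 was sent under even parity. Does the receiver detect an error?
Sum of received bits: 1+0+0+1+0+1+1+0+0+0+0+0+0+0+1+0+0+1+0 = 6; 6 mod 2 = 0. Result is 0 → no error detected.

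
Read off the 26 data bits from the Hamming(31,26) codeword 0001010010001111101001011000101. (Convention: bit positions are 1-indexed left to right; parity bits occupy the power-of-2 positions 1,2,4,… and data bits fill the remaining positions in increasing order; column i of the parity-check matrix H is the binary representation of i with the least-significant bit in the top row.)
Parity bits occupy power-of-2 positions; data bits are at positions {3,5,6,7,9,10,11,12,13,14,15,17,18,19,20,21,22,23,24,25,26,27,28,29,30,31} (1-indexed).
Extract: c[3]=0 c[5]=0 c[6]=1 c[7]=0 c[9]=1 c[10]=0 c[11]=0 c[12]=0 c[13]=1 c[14]=1 c[15]=1 c[17]=1 c[18]=0 c[19]=1 c[20]=0 c[21]=0 c[22]=1 c[23]=0 c[24]=1 c[25]=1 c[26]=0 c[27]=0 c[28]=0 c[29]=1 c[30]=0 c[31]=1
Data = 00101000111101001011000101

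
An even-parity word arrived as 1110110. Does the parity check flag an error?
Sum of received bits: 1+1+1+0+1+1+0 = 5; 5 mod 2 = 1. Result is 1 ≠ 0 → error detected.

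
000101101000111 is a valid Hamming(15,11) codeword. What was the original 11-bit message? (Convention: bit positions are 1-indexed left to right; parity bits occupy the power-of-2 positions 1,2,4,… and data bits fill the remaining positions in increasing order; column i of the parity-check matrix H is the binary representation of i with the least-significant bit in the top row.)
Parity bits occupy power-of-2 positions; data bits are at positions {3,5,6,7,9,10,11,12,13,14,15} (1-indexed).
Extract: c[3]=0 c[5]=0 c[6]=1 c[7]=1 c[9]=1 c[10]=0 c[11]=0 c[12]=0 c[13]=1 c[14]=1 c[15]=1
Data = 00111000111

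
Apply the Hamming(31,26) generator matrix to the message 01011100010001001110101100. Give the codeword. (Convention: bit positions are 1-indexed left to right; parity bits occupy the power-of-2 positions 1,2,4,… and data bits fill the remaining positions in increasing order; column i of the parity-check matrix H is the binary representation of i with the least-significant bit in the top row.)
Codeword c = d · G (mod 2), d = 01011100010001001110101100:
  c[0] = d·G[:,0] = (01011100010001001110101100)·(11011010101101010101010101) mod 2 = 0+1+0+1+1+0+0+0+0+0+0+0+0+1+0+0+0+1+0+0+0+0+0+1+0+0 mod 2 = 0
  c[1] = d·G[:,1] = (01011100010001001110101100)·(10110110011011001100110011) mod 2 = 0+0+0+1+0+1+0+0+0+1+0+0+0+1+0+0+1+1+0+0+1+0+0+0+0+0 mod 2 = 1
  c[2] = d·G[:,2] = (01011100010001001110101100)·(10000000000000000000000000) mod 2 = 0+0+0+0+0+0+0+0+0+0+0+0+0+0+0+0+0+0+0+0+0+0+0+0+0+0 mod 2 = 0
  c[3] = d·G[:,3] = (01011100010001001110101100)·(01110001111000111100001111) mod 2 = 0+1+0+1+0+0+0+0+0+1+0+0+0+0+0+0+1+1+0+0+0+0+1+1+0+0 mod 2 = 1
  c[4] = d·G[:,4] = (01011100010001001110101100)·(01000000000000000000000000) mod 2 = 0+1+0+0+0+0+0+0+0+0+0+0+0+0+0+0+0+0+0+0+0+0+0+0+0+0 mod 2 = 1
  c[5] = d·G[:,5] = (01011100010001001110101100)·(00100000000000000000000000) mod 2 = 0+0+0+0+0+0+0+0+0+0+0+0+0+0+0+0+0+0+0+0+0+0+0+0+0+0 mod 2 = 0
  c[6] = d·G[:,6] = (01011100010001001110101100)·(00010000000000000000000000) mod 2 = 0+0+0+1+0+0+0+0+0+0+0+0+0+0+0+0+0+0+0+0+0+0+0+0+0+0 mod 2 = 1
  c[7] = d·G[:,7] = (01011100010001001110101100)·(00001111111000000011111111) mod 2 = 0+0+0+0+1+1+0+0+0+1+0+0+0+0+0+0+0+0+1+0+1+0+1+1+0+0 mod 2 = 1
  c[8] = d·G[:,8] = (01011100010001001110101100)·(00001000000000000000000000) mod 2 = 0+0+0+0+1+0+0+0+0+0+0+0+0+0+0+0+0+0+0+0+0+0+0+0+0+0 mod 2 = 1
  c[9] = d·G[:,9] = (01011100010001001110101100)·(00000100000000000000000000) mod 2 = 0+0+0+0+0+1+0+0+0+0+0+0+0+0+0+0+0+0+0+0+0+0+0+0+0+0 mod 2 = 1
  c[10] = d·G[:,10] = (01011100010001001110101100)·(00000010000000000000000000) mod 2 = 0+0+0+0+0+0+0+0+0+0+0+0+0+0+0+0+0+0+0+0+0+0+0+0+0+0 mod 2 = 0
  c[11] = d·G[:,11] = (01011100010001001110101100)·(00000001000000000000000000) mod 2 = 0+0+0+0+0+0+0+0+0+0+0+0+0+0+0+0+0+0+0+0+0+0+0+0+0+0 mod 2 = 0
  c[12] = d·G[:,12] = (01011100010001001110101100)·(00000000100000000000000000) mod 2 = 0+0+0+0+0+0+0+0+0+0+0+0+0+0+0+0+0+0+0+0+0+0+0+0+0+0 mod 2 = 0
  c[13] = d·G[:,13] = (01011100010001001110101100)·(00000000010000000000000000) mod 2 = 0+0+0+0+0+0+0+0+0+1+0+0+0+0+0+0+0+0+0+0+0+0+0+0+0+0 mod 2 = 1
  c[14] = d·G[:,14] = (01011100010001001110101100)·(00000000001000000000000000) mod 2 = 0+0+0+0+0+0+0+0+0+0+0+0+0+0+0+0+0+0+0+0+0+0+0+0+0+0 mod 2 = 0
  c[15] = d·G[:,15] = (01011100010001001110101100)·(00000000000111111111111111) mod 2 = 0+0+0+0+0+0+0+0+0+0+0+0+0+1+0+0+1+1+1+0+1+0+1+1+0+0 mod 2 = 1
  c[16] = d·G[:,16] = (01011100010001001110101100)·(00000000000100000000000000) mod 2 = 0+0+0+0+0+0+0+0+0+0+0+0+0+0+0+0+0+0+0+0+0+0+0+0+0+0 mod 2 = 0
  c[17] = d·G[:,17] = (01011100010001001110101100)·(00000000000010000000000000) mod 2 = 0+0+0+0+0+0+0+0+0+0+0+0+0+0+0+0+0+0+0+0+0+0+0+0+0+0 mod 2 = 0
  c[18] = d·G[:,18] = (01011100010001001110101100)·(00000000000001000000000000) mod 2 = 0+0+0+0+0+0+0+0+0+0+0+0+0+1+0+0+0+0+0+0+0+0+0+0+0+0 mod 2 = 1
  c[19] = d·G[:,19] = (01011100010001001110101100)·(00000000000000100000000000) mod 2 = 0+0+0+0+0+0+0+0+0+0+0+0+0+0+0+0+0+0+0+0+0+0+0+0+0+0 mod 2 = 0
  c[20] = d·G[:,20] = (01011100010001001110101100)·(00000000000000010000000000) mod 2 = 0+0+0+0+0+0+0+0+0+0+0+0+0+0+0+0+0+0+0+0+0+0+0+0+0+0 mod 2 = 0
  c[21] = d·G[:,21] = (01011100010001001110101100)·(00000000000000001000000000) mod 2 = 0+0+0+0+0+0+0+0+0+0+0+0+0+0+0+0+1+0+0+0+0+0+0+0+0+0 mod 2 = 1
  c[22] = d·G[:,22] = (01011100010001001110101100)·(00000000000000000100000000) mod 2 = 0+0+0+0+0+0+0+0+0+0+0+0+0+0+0+0+0+1+0+0+0+0+0+0+0+0 mod 2 = 1
  c[23] = d·G[:,23] = (01011100010001001110101100)·(00000000000000000010000000) mod 2 = 0+0+0+0+0+0+0+0+0+0+0+0+0+0+0+0+0+0+1+0+0+0+0+0+0+0 mod 2 = 1
  c[24] = d·G[:,24] = (01011100010001001110101100)·(00000000000000000001000000) mod 2 = 0+0+0+0+0+0+0+0+0+0+0+0+0+0+0+0+0+0+0+0+0+0+0+0+0+0 mod 2 = 0
  c[25] = d·G[:,25] = (01011100010001001110101100)·(00000000000000000000100000) mod 2 = 0+0+0+0+0+0+0+0+0+0+0+0+0+0+0+0+0+0+0+0+1+0+0+0+0+0 mod 2 = 1
  c[26] = d·G[:,26] = (01011100010001001110101100)·(00000000000000000000010000) mod 2 = 0+0+0+0+0+0+0+0+0+0+0+0+0+0+0+0+0+0+0+0+0+0+0+0+0+0 mod 2 = 0
  c[27] = d·G[:,27] = (01011100010001001110101100)·(00000000000000000000001000) mod 2 = 0+0+0+0+0+0+0+0+0+0+0+0+0+0+0+0+0+0+0+0+0+0+1+0+0+0 mod 2 = 1
  c[28] = d·G[:,28] = (01011100010001001110101100)·(00000000000000000000000100) mod 2 = 0+0+0+0+0+0+0+0+0+0+0+0+0+0+0+0+0+0+0+0+0+0+0+1+0+0 mod 2 = 1
  c[29] = d·G[:,29] = (01011100010001001110101100)·(00000000000000000000000010) mod 2 = 0+0+0+0+0+0+0+0+0+0+0+0+0+0+0+0+0+0+0+0+0+0+0+0+0+0 mod 2 = 0
  c[30] = d·G[:,30] = (01011100010001001110101100)·(00000000000000000000000001) mod 2 = 0+0+0+0+0+0+0+0+0+0+0+0+0+0+0+0+0+0+0+0+0+0+0+0+0+0 mod 2 = 0
Codeword = 0101101111000101001001110101100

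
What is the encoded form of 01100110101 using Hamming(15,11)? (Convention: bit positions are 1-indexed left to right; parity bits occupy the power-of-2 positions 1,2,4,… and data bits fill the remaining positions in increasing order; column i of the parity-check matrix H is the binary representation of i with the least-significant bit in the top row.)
Codeword c = d · G (mod 2), d = 01100110101:
  c[0] = d·G[:,0] = (01100110101)·(11011010101) mod 2 = 0+1+0+0+0+0+1+0+1+0+1 mod 2 = 0
  c[1] = d·G[:,1] = (01100110101)·(10110110011) mod 2 = 0+0+1+0+0+1+1+0+0+0+1 mod 2 = 0
  c[2] = d·G[:,2] = (01100110101)·(10000000000) mod 2 = 0+0+0+0+0+0+0+0+0+0+0 mod 2 = 0
  c[3] = d·G[:,3] = (01100110101)·(01110001111) mod 2 = 0+1+1+0+0+0+0+0+1+0+1 mod 2 = 0
  c[4] = d·G[:,4] = (01100110101)·(01000000000) mod 2 = 0+1+0+0+0+0+0+0+0+0+0 mod 2 = 1
  c[5] = d·G[:,5] = (01100110101)·(00100000000) mod 2 = 0+0+1+0+0+0+0+0+0+0+0 mod 2 = 1
  c[6] = d·G[:,6] = (01100110101)·(00010000000) mod 2 = 0+0+0+0+0+0+0+0+0+0+0 mod 2 = 0
  c[7] = d·G[:,7] = (01100110101)·(00001111111) mod 2 = 0+0+0+0+0+1+1+0+1+0+1 mod 2 = 0
  c[8] = d·G[:,8] = (01100110101)·(00001000000) mod 2 = 0+0+0+0+0+0+0+0+0+0+0 mod 2 = 0
  c[9] = d·G[:,9] = (01100110101)·(00000100000) mod 2 = 0+0+0+0+0+1+0+0+0+0+0 mod 2 = 1
  c[10] = d·G[:,10] = (01100110101)·(00000010000) mod 2 = 0+0+0+0+0+0+1+0+0+0+0 mod 2 = 1
  c[11] = d·G[:,11] = (01100110101)·(00000001000) mod 2 = 0+0+0+0+0+0+0+0+0+0+0 mod 2 = 0
  c[12] = d·G[:,12] = (01100110101)·(00000000100) mod 2 = 0+0+0+0+0+0+0+0+1+0+0 mod 2 = 1
  c[13] = d·G[:,13] = (01100110101)·(00000000010) mod 2 = 0+0+0+0+0+0+0+0+0+0+0 mod 2 = 0
  c[14] = d·G[:,14] = (01100110101)·(00000000001) mod 2 = 0+0+0+0+0+0+0+0+0+0+1 mod 2 = 1
Codeword = 000011000110101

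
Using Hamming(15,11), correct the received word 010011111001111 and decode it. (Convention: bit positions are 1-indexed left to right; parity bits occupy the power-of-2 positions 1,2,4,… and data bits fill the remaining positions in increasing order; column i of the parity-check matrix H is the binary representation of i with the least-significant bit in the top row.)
Syndrome s = H · r^T (mod 2), r = 010011111001111:
  s[0] = (101010101010101)·(010011111001111) mod 2 = 0+0+0+0+1+0+1+0+1+0+0+0+1+0+1 mod 2 = 1
  s[1] = (011001100110011)·(010011111001111) mod 2 = 0+1+0+0+0+1+1+0+0+0+0+0+0+1+1 mod 2 = 1
  s[2] = (000111100001111)·(010011111001111) mod 2 = 0+0+0+0+1+1+1+0+0+0+0+1+1+1+1 mod 2 = 1
  s[3] = (000000011111111)·(010011111001111) mod 2 = 0+0+0+0+0+0+0+1+1+0+0+1+1+1+1 mod 2 = 0
Syndrome = 1110
Column 7 of H equals this syndrome → error at bit 7 (1-indexed).
Flip bit 7: 010011111001111 → 010011011001111
Extract data bits at positions {3,5,6,7,9,10,11,12,13,14,15}: 01101001111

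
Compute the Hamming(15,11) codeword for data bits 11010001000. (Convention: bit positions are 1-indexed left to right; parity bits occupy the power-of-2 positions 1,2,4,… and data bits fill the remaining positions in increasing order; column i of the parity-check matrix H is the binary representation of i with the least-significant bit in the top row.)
Codeword c = d · G (mod 2), d = 11010001000:
  c[0] = d·G[:,0] = (11010001000)·(11011010101) mod 2 = 1+1+0+1+0+0+0+0+0+0+0 mod 2 = 1
  c[1] = d·G[:,1] = (11010001000)·(10110110011) mod 2 = 1+0+0+1+0+0+0+0+0+0+0 mod 2 = 0
  c[2] = d·G[:,2] = (11010001000)·(10000000000) mod 2 = 1+0+0+0+0+0+0+0+0+0+0 mod 2 = 1
  c[3] = d·G[:,3] = (11010001000)·(01110001111) mod 2 = 0+1+0+1+0+0+0+1+0+0+0 mod 2 = 1
  c[4] = d·G[:,4] = (11010001000)·(01000000000) mod 2 = 0+1+0+0+0+0+0+0+0+0+0 mod 2 = 1
  c[5] = d·G[:,5] = (11010001000)·(00100000000) mod 2 = 0+0+0+0+0+0+0+0+0+0+0 mod 2 = 0
  c[6] = d·G[:,6] = (11010001000)·(00010000000) mod 2 = 0+0+0+1+0+0+0+0+0+0+0 mod 2 = 1
  c[7] = d·G[:,7] = (11010001000)·(00001111111) mod 2 = 0+0+0+0+0+0+0+1+0+0+0 mod 2 = 1
  c[8] = d·G[:,8] = (11010001000)·(00001000000) mod 2 = 0+0+0+0+0+0+0+0+0+0+0 mod 2 = 0
  c[9] = d·G[:,9] = (11010001000)·(00000100000) mod 2 = 0+0+0+0+0+0+0+0+0+0+0 mod 2 = 0
  c[10] = d·G[:,10] = (11010001000)·(00000010000) mod 2 = 0+0+0+0+0+0+0+0+0+0+0 mod 2 = 0
  c[11] = d·G[:,11] = (11010001000)·(00000001000) mod 2 = 0+0+0+0+0+0+0+1+0+0+0 mod 2 = 1
  c[12] = d·G[:,12] = (11010001000)·(00000000100) mod 2 = 0+0+0+0+0+0+0+0+0+0+0 mod 2 = 0
  c[13] = d·G[:,13] = (11010001000)·(00000000010) mod 2 = 0+0+0+0+0+0+0+0+0+0+0 mod 2 = 0
  c[14] = d·G[:,14] = (11010001000)·(00000000001) mod 2 = 0+0+0+0+0+0+0+0+0+0+0 mod 2 = 0
Codeword = 101110110001000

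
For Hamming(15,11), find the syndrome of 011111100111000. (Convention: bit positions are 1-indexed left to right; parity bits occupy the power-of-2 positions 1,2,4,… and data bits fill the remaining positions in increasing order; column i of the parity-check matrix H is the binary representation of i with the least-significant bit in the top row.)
Syndrome s = H · r^T (mod 2), r = 011111100111000:
  s[0] = (101010101010101)·(011111100111000) mod 2 = 0+0+1+0+1+0+1+0+0+0+1+0+0+0+0 mod 2 = 0
  s[1] = (011001100110011)·(011111100111000) mod 2 = 0+1+1+0+0+1+1+0+0+1+1+0+0+0+0 mod 2 = 0
  s[2] = (000111100001111)·(011111100111000) mod 2 = 0+0+0+1+1+1+1+0+0+0+0+1+0+0+0 mod 2 = 1
  s[3] = (000000011111111)·(011111100111000) mod 2 = 0+0+0+0+0+0+0+0+0+1+1+1+0+0+0 mod 2 = 1
Syndrome = 0011
Non-zero syndrome: error at position 12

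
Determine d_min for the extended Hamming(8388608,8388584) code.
d_min = 4 (adding an overall parity bit to Hamming(8388607,8388584) raises d_min from 3 to 4).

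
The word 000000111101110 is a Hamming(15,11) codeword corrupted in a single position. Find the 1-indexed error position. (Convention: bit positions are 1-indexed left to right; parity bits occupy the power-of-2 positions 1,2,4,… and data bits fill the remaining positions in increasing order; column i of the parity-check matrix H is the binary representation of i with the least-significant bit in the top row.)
Syndrome s = H · r^T (mod 2), r = 000000111101110:
  s[0] = (101010101010101)·(000000111101110) mod 2 = 0+0+0+0+0+0+1+0+1+0+0+0+1+0+0 mod 2 = 1
  s[1] = (011001100110011)·(000000111101110) mod 2 = 0+0+0+0+0+0+1+0+0+1+0+0+0+1+0 mod 2 = 1
  s[2] = (000111100001111)·(000000111101110) mod 2 = 0+0+0+0+0+0+1+0+0+0+0+1+1+1+0 mod 2 = 0
  s[3] = (000000011111111)·(000000111101110) mod 2 = 0+0+0+0+0+0+0+1+1+1+0+1+1+1+0 mod 2 = 0
Syndrome = 1100
Column i of H is the binary representation of i, so the syndrome is the binary index of the flipped bit.
Read s = 1100 with s[0] as LSB: 1·2^0 + 1·2^1 + 0·2^2 + 0·2^3 = 3.
Error is at bit position 3.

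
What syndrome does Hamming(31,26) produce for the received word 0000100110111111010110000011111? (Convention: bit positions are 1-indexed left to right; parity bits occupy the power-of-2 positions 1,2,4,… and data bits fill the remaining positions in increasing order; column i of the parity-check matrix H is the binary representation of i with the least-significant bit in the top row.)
Syndrome s = H · r^T (mod 2), r = 0000100110111111010110000011111:
  s[0] = (1010101010101010101010101010101)·(0000100110111111010110000011111) mod 2 = 0+0+0+0+1+0+0+0+1+0+1+0+1+0+1+0+0+0+0+0+1+0+0+0+0+0+1+0+1+0+1 mod 2 = 1
  s[1] = (0110011001100110011001100110011)·(0000100110111111010110000011111) mod 2 = 0+0+0+0+0+0+0+0+0+0+1+0+0+1+1+0+0+1+0+0+0+0+0+0+0+0+1+0+0+1+1 mod 2 = 1
  s[2] = (0001111000011110000111100001111)·(0000100110111111010110000011111) mod 2 = 0+0+0+0+1+0+0+0+0+0+0+1+1+1+1+0+0+0+0+1+1+0+0+0+0+0+0+1+1+1+1 mod 2 = 1
  s[3] = (0000000111111110000000011111111)·(0000100110111111010110000011111) mod 2 = 0+0+0+0+0+0+0+1+1+0+1+1+1+1+1+0+0+0+0+0+0+0+0+0+0+0+1+1+1+1+1 mod 2 = 0
  s[4] = (0000000000000001111111111111111)·(0000100110111111010110000011111) mod 2 = 0+0+0+0+0+0+0+0+0+0+0+0+0+0+0+1+0+1+0+1+1+0+0+0+0+0+1+1+1+1+1 mod 2 = 1
Syndrome = 11101
Non-zero syndrome: error at position 23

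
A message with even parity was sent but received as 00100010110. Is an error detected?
Sum of received bits: 0+0+1+0+0+0+1+0+1+1+0 = 4; 4 mod 2 = 0. Result is 0 → no error detected.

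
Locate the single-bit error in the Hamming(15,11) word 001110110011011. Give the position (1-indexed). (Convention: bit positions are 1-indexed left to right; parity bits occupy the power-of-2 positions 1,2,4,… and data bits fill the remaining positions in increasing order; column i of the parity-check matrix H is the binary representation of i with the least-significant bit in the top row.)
Syndrome s = H · r^T (mod 2), r = 001110110011011:
  s[0] = (101010101010101)·(001110110011011) mod 2 = 0+0+1+0+1+0+1+0+0+0+1+0+0+0+1 mod 2 = 1
  s[1] = (011001100110011)·(001110110011011) mod 2 = 0+0+1+0+0+0+1+0+0+0+1+0+0+1+1 mod 2 = 1
  s[2] = (000111100001111)·(001110110011011) mod 2 = 0+0+0+1+1+0+1+0+0+0+0+1+0+1+1 mod 2 = 0
  s[3] = (000000011111111)·(001110110011011) mod 2 = 0+0+0+0+0+0+0+1+0+0+1+1+0+1+1 mod 2 = 1
Syndrome = 1101
Column i of H is the binary representation of i, so the syndrome is the binary index of the flipped bit.
Read s = 1101 with s[0] as LSB: 1·2^0 + 1·2^1 + 0·2^2 + 1·2^3 = 11.
Error is at bit position 11.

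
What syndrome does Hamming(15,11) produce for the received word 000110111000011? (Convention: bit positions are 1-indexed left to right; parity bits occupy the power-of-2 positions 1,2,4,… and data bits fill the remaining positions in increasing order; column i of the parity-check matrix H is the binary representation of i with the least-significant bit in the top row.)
Syndrome s = H · r^T (mod 2), r = 000110111000011:
  s[0] = (101010101010101)·(000110111000011) mod 2 = 0+0+0+0+1+0+1+0+1+0+0+0+0+0+1 mod 2 = 0
  s[1] = (011001100110011)·(000110111000011) mod 2 = 0+0+0+0+0+0+1+0+0+0+0+0+0+1+1 mod 2 = 1
  s[2] = (000111100001111)·(000110111000011) mod 2 = 0+0+0+1+1+0+1+0+0+0+0+0+0+1+1 mod 2 = 1
  s[3] = (000000011111111)·(000110111000011) mod 2 = 0+0+0+0+0+0+0+1+1+0+0+0+0+1+1 mod 2 = 0
Syndrome = 0110
Non-zero syndrome: error at position 6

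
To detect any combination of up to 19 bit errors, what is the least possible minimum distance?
Detecting e errors requires d_min ≥ e + 1 = 19 + 1 = 20.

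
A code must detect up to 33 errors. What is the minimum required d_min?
Detecting e errors requires d_min ≥ e + 1 = 33 + 1 = 34.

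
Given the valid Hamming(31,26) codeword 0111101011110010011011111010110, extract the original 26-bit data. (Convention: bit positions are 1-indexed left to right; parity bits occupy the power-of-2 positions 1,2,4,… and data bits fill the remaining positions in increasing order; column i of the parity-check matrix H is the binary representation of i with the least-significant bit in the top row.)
Parity bits occupy power-of-2 positions; data bits are at positions {3,5,6,7,9,10,11,12,13,14,15,17,18,19,20,21,22,23,24,25,26,27,28,29,30,31} (1-indexed).
Extract: c[3]=1 c[5]=1 c[6]=0 c[7]=1 c[9]=1 c[10]=1 c[11]=1 c[12]=1 c[13]=0 c[14]=0 c[15]=1 c[17]=0 c[18]=1 c[19]=1 c[20]=0 c[21]=1 c[22]=1 c[23]=1 c[24]=1 c[25]=1 c[26]=0 c[27]=1 c[28]=0 c[29]=1 c[30]=1 c[31]=0
Data = 11011111001011011111010110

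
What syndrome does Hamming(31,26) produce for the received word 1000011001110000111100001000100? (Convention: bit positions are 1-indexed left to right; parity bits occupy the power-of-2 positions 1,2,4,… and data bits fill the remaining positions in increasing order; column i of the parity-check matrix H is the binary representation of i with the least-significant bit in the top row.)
Syndrome s = H · r^T (mod 2), r = 1000011001110000111100001000100:
  s[0] = (1010101010101010101010101010101)·(1000011001110000111100001000100) mod 2 = 1+0+0+0+0+0+1+0+0+0+1+0+0+0+0+0+1+0+1+0+0+0+0+0+1+0+0+0+1+0+0 mod 2 = 1
  s[1] = (0110011001100110011001100110011)·(1000011001110000111100001000100) mod 2 = 0+0+0+0+0+1+1+0+0+1+1+0+0+0+0+0+0+1+1+0+0+0+0+0+0+0+0+0+0+0+0 mod 2 = 0
  s[2] = (0001111000011110000111100001111)·(1000011001110000111100001000100) mod 2 = 0+0+0+0+0+1+1+0+0+0+0+1+0+0+0+0+0+0+0+1+0+0+0+0+0+0+0+0+1+0+0 mod 2 = 1
  s[3] = (0000000111111110000000011111111)·(1000011001110000111100001000100) mod 2 = 0+0+0+0+0+0+0+0+0+1+1+1+0+0+0+0+0+0+0+0+0+0+0+0+1+0+0+0+1+0+0 mod 2 = 1
  s[4] = (0000000000000001111111111111111)·(1000011001110000111100001000100) mod 2 = 0+0+0+0+0+0+0+0+0+0+0+0+0+0+0+0+1+1+1+1+0+0+0+0+1+0+0+0+1+0+0 mod 2 = 0
Syndrome = 10110
Non-zero syndrome: error at position 13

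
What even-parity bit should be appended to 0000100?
Sum of data bits: 0+0+0+0+1+0+0 = 1.
1 mod 2 = 1, so parity bit = 1.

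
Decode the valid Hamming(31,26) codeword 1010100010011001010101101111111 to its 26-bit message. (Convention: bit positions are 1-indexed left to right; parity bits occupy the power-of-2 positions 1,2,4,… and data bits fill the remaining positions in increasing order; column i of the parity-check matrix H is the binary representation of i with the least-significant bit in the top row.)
Parity bits occupy power-of-2 positions; data bits are at positions {3,5,6,7,9,10,11,12,13,14,15,17,18,19,20,21,22,23,24,25,26,27,28,29,30,31} (1-indexed).
Extract: c[3]=1 c[5]=1 c[6]=0 c[7]=0 c[9]=1 c[10]=0 c[11]=0 c[12]=1 c[13]=1 c[14]=0 c[15]=0 c[17]=0 c[18]=1 c[19]=0 c[20]=1 c[21]=0 c[22]=1 c[23]=1 c[24]=0 c[25]=1 c[26]=1 c[27]=1 c[28]=1 c[29]=1 c[30]=1 c[31]=1
Data = 11001001100010101101111111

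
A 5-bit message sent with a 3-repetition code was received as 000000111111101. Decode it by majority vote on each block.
Split into 3-bit blocks and majority-vote each:
  block 1 = 000: 0 ones, 3 zeros → 0
  block 2 = 000: 0 ones, 3 zeros → 0
  block 3 = 111: 3 ones, 0 zeros → 1
  block 4 = 111: 3 ones, 0 zeros → 1
  block 5 = 101: 2 ones, 1 zeros → 1
Decoded = 00111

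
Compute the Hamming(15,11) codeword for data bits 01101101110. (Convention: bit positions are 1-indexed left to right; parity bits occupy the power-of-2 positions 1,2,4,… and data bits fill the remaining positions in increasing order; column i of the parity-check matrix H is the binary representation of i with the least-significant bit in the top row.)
Codeword c = d · G (mod 2), d = 01101101110:
  c[0] = d·G[:,0] = (01101101110)·(11011010101) mod 2 = 0+1+0+0+1+0+0+0+1+0+0 mod 2 = 1
  c[1] = d·G[:,1] = (01101101110)·(10110110011) mod 2 = 0+0+1+0+0+1+0+0+0+1+0 mod 2 = 1
  c[2] = d·G[:,2] = (01101101110)·(10000000000) mod 2 = 0+0+0+0+0+0+0+0+0+0+0 mod 2 = 0
  c[3] = d·G[:,3] = (01101101110)·(01110001111) mod 2 = 0+1+1+0+0+0+0+1+1+1+0 mod 2 = 1
  c[4] = d·G[:,4] = (01101101110)·(01000000000) mod 2 = 0+1+0+0+0+0+0+0+0+0+0 mod 2 = 1
  c[5] = d·G[:,5] = (01101101110)·(00100000000) mod 2 = 0+0+1+0+0+0+0+0+0+0+0 mod 2 = 1
  c[6] = d·G[:,6] = (01101101110)·(00010000000) mod 2 = 0+0+0+0+0+0+0+0+0+0+0 mod 2 = 0
  c[7] = d·G[:,7] = (01101101110)·(00001111111) mod 2 = 0+0+0+0+1+1+0+1+1+1+0 mod 2 = 1
  c[8] = d·G[:,8] = (01101101110)·(00001000000) mod 2 = 0+0+0+0+1+0+0+0+0+0+0 mod 2 = 1
  c[9] = d·G[:,9] = (01101101110)·(00000100000) mod 2 = 0+0+0+0+0+1+0+0+0+0+0 mod 2 = 1
  c[10] = d·G[:,10] = (01101101110)·(00000010000) mod 2 = 0+0+0+0+0+0+0+0+0+0+0 mod 2 = 0
  c[11] = d·G[:,11] = (01101101110)·(00000001000) mod 2 = 0+0+0+0+0+0+0+1+0+0+0 mod 2 = 1
  c[12] = d·G[:,12] = (01101101110)·(00000000100) mod 2 = 0+0+0+0+0+0+0+0+1+0+0 mod 2 = 1
  c[13] = d·G[:,13] = (01101101110)·(00000000010) mod 2 = 0+0+0+0+0+0+0+0+0+1+0 mod 2 = 1
  c[14] = d·G[:,14] = (01101101110)·(00000000001) mod 2 = 0+0+0+0+0+0+0+0+0+0+0 mod 2 = 0
Codeword = 110111011101110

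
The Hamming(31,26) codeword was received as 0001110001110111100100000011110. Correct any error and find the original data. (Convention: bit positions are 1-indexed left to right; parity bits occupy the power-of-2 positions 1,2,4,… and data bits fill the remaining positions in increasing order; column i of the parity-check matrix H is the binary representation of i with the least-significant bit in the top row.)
Syndrome s = H · r^T (mod 2), r = 0001110001110111100100000011110:
  s[0] = (1010101010101010101010101010101)·(0001110001110111100100000011110) mod 2 = 0+0+0+0+1+0+0+0+0+0+1+0+0+0+1+0+1+0+0+0+0+0+0+0+0+0+1+0+1+0+0 mod 2 = 0
  s[1] = (0110011001100110011001100110011)·(0001110001110111100100000011110) mod 2 = 0+0+0+0+0+1+0+0+0+1+1+0+0+1+1+0+0+0+0+0+0+0+0+0+0+0+1+0+0+1+0 mod 2 = 1
  s[2] = (0001111000011110000111100001111)·(0001110001110111100100000011110) mod 2 = 0+0+0+1+1+1+0+0+0+0+0+1+0+1+1+0+0+0+0+1+0+0+0+0+0+0+0+1+1+1+0 mod 2 = 0
  s[3] = (0000000111111110000000011111111)·(0001110001110111100100000011110) mod 2 = 0+0+0+0+0+0+0+0+0+1+1+1+0+1+1+0+0+0+0+0+0+0+0+0+0+0+1+1+1+1+0 mod 2 = 1
  s[4] = (0000000000000001111111111111111)·(0001110001110111100100000011110) mod 2 = 0+0+0+0+0+0+0+0+0+0+0+0+0+0+0+1+1+0+0+1+0+0+0+0+0+0+1+1+1+1+0 mod 2 = 1
Syndrome = 01011
Column 26 of H equals this syndrome → error at bit 26 (1-indexed).
Flip bit 26: 0001110001110111100100000011110 → 0001110001110111100100000111110
Extract data bits at positions {3,5,6,7,9,10,11,12,13,14,15,17,18,19,20,21,22,23,24,25,26,27,28,29,30,31}: 01100111011100100000111110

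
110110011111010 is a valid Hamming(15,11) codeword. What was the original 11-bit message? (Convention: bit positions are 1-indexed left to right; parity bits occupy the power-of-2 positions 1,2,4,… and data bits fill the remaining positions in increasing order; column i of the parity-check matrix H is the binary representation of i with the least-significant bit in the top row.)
Parity bits occupy power-of-2 positions; data bits are at positions {3,5,6,7,9,10,11,12,13,14,15} (1-indexed).
Extract: c[3]=0 c[5]=1 c[6]=0 c[7]=0 c[9]=1 c[10]=1 c[11]=1 c[12]=1 c[13]=0 c[14]=1 c[15]=0
Data = 01001111010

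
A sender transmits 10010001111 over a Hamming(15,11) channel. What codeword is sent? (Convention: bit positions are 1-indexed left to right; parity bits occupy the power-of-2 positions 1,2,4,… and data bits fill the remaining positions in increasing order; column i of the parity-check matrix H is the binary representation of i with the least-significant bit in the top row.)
Codeword c = d · G (mod 2), d = 10010001111:
  c[0] = d·G[:,0] = (10010001111)·(11011010101) mod 2 = 1+0+0+1+0+0+0+0+1+0+1 mod 2 = 0
  c[1] = d·G[:,1] = (10010001111)·(10110110011) mod 2 = 1+0+0+1+0+0+0+0+0+1+1 mod 2 = 0
  c[2] = d·G[:,2] = (10010001111)·(10000000000) mod 2 = 1+0+0+0+0+0+0+0+0+0+0 mod 2 = 1
  c[3] = d·G[:,3] = (10010001111)·(01110001111) mod 2 = 0+0+0+1+0+0+0+1+1+1+1 mod 2 = 1
  c[4] = d·G[:,4] = (10010001111)·(01000000000) mod 2 = 0+0+0+0+0+0+0+0+0+0+0 mod 2 = 0
  c[5] = d·G[:,5] = (10010001111)·(00100000000) mod 2 = 0+0+0+0+0+0+0+0+0+0+0 mod 2 = 0
  c[6] = d·G[:,6] = (10010001111)·(00010000000) mod 2 = 0+0+0+1+0+0+0+0+0+0+0 mod 2 = 1
  c[7] = d·G[:,7] = (10010001111)·(00001111111) mod 2 = 0+0+0+0+0+0+0+1+1+1+1 mod 2 = 0
  c[8] = d·G[:,8] = (10010001111)·(00001000000) mod 2 = 0+0+0+0+0+0+0+0+0+0+0 mod 2 = 0
  c[9] = d·G[:,9] = (10010001111)·(00000100000) mod 2 = 0+0+0+0+0+0+0+0+0+0+0 mod 2 = 0
  c[10] = d·G[:,10] = (10010001111)·(00000010000) mod 2 = 0+0+0+0+0+0+0+0+0+0+0 mod 2 = 0
  c[11] = d·G[:,11] = (10010001111)·(00000001000) mod 2 = 0+0+0+0+0+0+0+1+0+0+0 mod 2 = 1
  c[12] = d·G[:,12] = (10010001111)·(00000000100) mod 2 = 0+0+0+0+0+0+0+0+1+0+0 mod 2 = 1
  c[13] = d·G[:,13] = (10010001111)·(00000000010) mod 2 = 0+0+0+0+0+0+0+0+0+1+0 mod 2 = 1
  c[14] = d·G[:,14] = (10010001111)·(00000000001) mod 2 = 0+0+0+0+0+0+0+0+0+0+1 mod 2 = 1
Codeword = 001100100001111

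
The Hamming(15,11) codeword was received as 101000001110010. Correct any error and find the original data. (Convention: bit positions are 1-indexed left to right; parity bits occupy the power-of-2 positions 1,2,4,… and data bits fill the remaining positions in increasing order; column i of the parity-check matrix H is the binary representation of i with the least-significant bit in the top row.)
Syndrome s = H · r^T (mod 2), r = 101000001110010:
  s[0] = (101010101010101)·(101000001110010) mod 2 = 1+0+1+0+0+0+0+0+1+0+1+0+0+0+0 mod 2 = 0
  s[1] = (011001100110011)·(101000001110010) mod 2 = 0+0+1+0+0+0+0+0+0+1+1+0+0+1+0 mod 2 = 0
  s[2] = (000111100001111)·(101000001110010) mod 2 = 0+0+0+0+0+0+0+0+0+0+0+0+0+1+0 mod 2 = 1
  s[3] = (000000011111111)·(101000001110010) mod 2 = 0+0+0+0+0+0+0+0+1+1+1+0+0+1+0 mod 2 = 0
Syndrome = 0010
Column 4 of H equals this syndrome → error at bit 4 (1-indexed).
Flip bit 4: 101000001110010 → 101100001110010
Extract data bits at positions {3,5,6,7,9,10,11,12,13,14,15}: 10001110010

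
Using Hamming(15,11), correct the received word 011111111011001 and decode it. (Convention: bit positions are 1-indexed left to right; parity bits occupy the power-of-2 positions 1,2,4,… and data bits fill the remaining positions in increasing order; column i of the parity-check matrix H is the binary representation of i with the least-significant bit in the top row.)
Syndrome s = H · r^T (mod 2), r = 011111111011001:
  s[0] = (101010101010101)·(011111111011001) mod 2 = 0+0+1+0+1+0+1+0+1+0+1+0+0+0+1 mod 2 = 0
  s[1] = (011001100110011)·(011111111011001) mod 2 = 0+1+1+0+0+1+1+0+0+0+1+0+0+0+1 mod 2 = 0
  s[2] = (000111100001111)·(011111111011001) mod 2 = 0+0+0+1+1+1+1+0+0+0+0+1+0+0+1 mod 2 = 0
  s[3] = (000000011111111)·(011111111011001) mod 2 = 0+0+0+0+0+0+0+1+1+0+1+1+0+0+1 mod 2 = 1
Syndrome = 0001
Column 8 of H equals this syndrome → error at bit 8 (1-indexed).
Flip bit 8: 011111111011001 → 011111101011001
Extract data bits at positions {3,5,6,7,9,10,11,12,13,14,15}: 11111011001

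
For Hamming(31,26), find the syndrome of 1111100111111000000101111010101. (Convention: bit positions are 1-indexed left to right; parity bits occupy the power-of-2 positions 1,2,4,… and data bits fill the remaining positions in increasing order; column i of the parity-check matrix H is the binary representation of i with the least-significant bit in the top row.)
Syndrome s = H · r^T (mod 2), r = 1111100111111000000101111010101:
  s[0] = (1010101010101010101010101010101)·(1111100111111000000101111010101) mod 2 = 1+0+1+0+1+0+0+0+1+0+1+0+1+0+0+0+0+0+0+0+0+0+1+0+1+0+1+0+1+0+1 mod 2 = 1
  s[1] = (0110011001100110011001100110011)·(1111100111111000000101111010101) mod 2 = 0+1+1+0+0+0+0+0+0+1+1+0+0+0+0+0+0+0+0+0+0+1+1+0+0+0+1+0+0+0+1 mod 2 = 0
  s[2] = (0001111000011110000111100001111)·(1111100111111000000101111010101) mod 2 = 0+0+0+1+1+0+0+0+0+0+0+1+1+0+0+0+0+0+0+1+0+1+1+0+0+0+0+0+1+0+1 mod 2 = 1
  s[3] = (0000000111111110000000011111111)·(1111100111111000000101111010101) mod 2 = 0+0+0+0+0+0+0+1+1+1+1+1+1+0+0+0+0+0+0+0+0+0+0+1+1+0+1+0+1+0+1 mod 2 = 1
  s[4] = (0000000000000001111111111111111)·(1111100111111000000101111010101) mod 2 = 0+0+0+0+0+0+0+0+0+0+0+0+0+0+0+0+0+0+0+1+0+1+1+1+1+0+1+0+1+0+1 mod 2 = 0
Syndrome = 10110
Non-zero syndrome: error at position 13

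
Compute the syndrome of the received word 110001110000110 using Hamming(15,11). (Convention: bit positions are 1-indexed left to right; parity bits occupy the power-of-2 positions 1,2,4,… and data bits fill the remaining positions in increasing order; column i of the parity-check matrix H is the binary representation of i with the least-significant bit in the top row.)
Syndrome s = H · r^T (mod 2), r = 110001110000110:
  s[0] = (101010101010101)·(110001110000110) mod 2 = 1+0+0+0+0+0+1+0+0+0+0+0+1+0+0 mod 2 = 1
  s[1] = (011001100110011)·(110001110000110) mod 2 = 0+1+0+0+0+1+1+0+0+0+0+0+0+1+0 mod 2 = 0
  s[2] = (000111100001111)·(110001110000110) mod 2 = 0+0+0+0+0+1+1+0+0+0+0+0+1+1+0 mod 2 = 0
  s[3] = (000000011111111)·(110001110000110) mod 2 = 0+0+0+0+0+0+0+1+0+0+0+0+1+1+0 mod 2 = 1
Syndrome = 1001
Non-zero syndrome: error at position 9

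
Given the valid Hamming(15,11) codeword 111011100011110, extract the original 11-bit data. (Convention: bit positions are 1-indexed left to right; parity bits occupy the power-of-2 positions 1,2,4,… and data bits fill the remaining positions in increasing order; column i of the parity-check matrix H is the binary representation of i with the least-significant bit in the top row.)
Parity bits occupy power-of-2 positions; data bits are at positions {3,5,6,7,9,10,11,12,13,14,15} (1-indexed).
Extract: c[3]=1 c[5]=1 c[6]=1 c[7]=1 c[9]=0 c[10]=0 c[11]=1 c[12]=1 c[13]=1 c[14]=1 c[15]=0
Data = 11110011110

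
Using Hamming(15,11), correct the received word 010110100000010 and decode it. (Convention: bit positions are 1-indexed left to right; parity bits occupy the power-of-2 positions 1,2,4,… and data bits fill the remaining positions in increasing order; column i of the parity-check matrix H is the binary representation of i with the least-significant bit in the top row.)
Syndrome s = H · r^T (mod 2), r = 010110100000010:
  s[0] = (101010101010101)·(010110100000010) mod 2 = 0+0+0+0+1+0+1+0+0+0+0+0+0+0+0 mod 2 = 0
  s[1] = (011001100110011)·(010110100000010) mod 2 = 0+1+0+0+0+0+1+0+0+0+0+0+0+1+0 mod 2 = 1
  s[2] = (000111100001111)·(010110100000010) mod 2 = 0+0+0+1+1+0+1+0+0+0+0+0+0+1+0 mod 2 = 0
  s[3] = (000000011111111)·(010110100000010) mod 2 = 0+0+0+0+0+0+0+0+0+0+0+0+0+1+0 mod 2 = 1
Syndrome = 0101
Column 10 of H equals this syndrome → error at bit 10 (1-indexed).
Flip bit 10: 010110100000010 → 010110100100010
Extract data bits at positions {3,5,6,7,9,10,11,12,13,14,15}: 01010100010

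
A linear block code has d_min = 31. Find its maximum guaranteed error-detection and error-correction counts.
(a) Detection requires d_min ≥ e+1, so e ≤ d_min − 1 = 30.
(b) Correction requires d_min ≥ 2t+1, so t ≤ ⌊(d_min − 1)/2⌋ = ⌊30/2⌋ = 15.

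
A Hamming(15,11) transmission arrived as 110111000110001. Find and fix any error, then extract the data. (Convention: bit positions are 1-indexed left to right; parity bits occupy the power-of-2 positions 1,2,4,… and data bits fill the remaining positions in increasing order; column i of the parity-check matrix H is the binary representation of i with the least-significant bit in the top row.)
Syndrome s = H · r^T (mod 2), r = 110111000110001:
  s[0] = (101010101010101)·(110111000110001) mod 2 = 1+0+0+0+1+0+0+0+0+0+1+0+0+0+1 mod 2 = 0
  s[1] = (011001100110011)·(110111000110001) mod 2 = 0+1+0+0+0+1+0+0+0+1+1+0+0+0+1 mod 2 = 1
  s[2] = (000111100001111)·(110111000110001) mod 2 = 0+0+0+1+1+1+0+0+0+0+0+0+0+0+1 mod 2 = 0
  s[3] = (000000011111111)·(110111000110001) mod 2 = 0+0+0+0+0+0+0+0+0+1+1+0+0+0+1 mod 2 = 1
Syndrome = 0101
Column 10 of H equals this syndrome → error at bit 10 (1-indexed).
Flip bit 10: 110111000110001 → 110111000010001
Extract data bits at positions {3,5,6,7,9,10,11,12,13,14,15}: 01100010001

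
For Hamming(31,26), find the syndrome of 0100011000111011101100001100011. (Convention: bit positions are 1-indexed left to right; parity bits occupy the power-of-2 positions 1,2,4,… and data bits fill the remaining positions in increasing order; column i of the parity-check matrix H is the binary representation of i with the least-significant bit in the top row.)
Syndrome s = H · r^T (mod 2), r = 0100011000111011101100001100011:
  s[0] = (1010101010101010101010101010101)·(0100011000111011101100001100011) mod 2 = 0+0+0+0+0+0+1+0+0+0+1+0+1+0+1+0+1+0+1+0+0+0+0+0+1+0+0+0+0+0+1 mod 2 = 0
  s[1] = (0110011001100110011001100110011)·(0100011000111011101100001100011) mod 2 = 0+1+0+0+0+1+1+0+0+0+1+0+0+0+1+0+0+0+1+0+0+0+0+0+0+1+0+0+0+1+1 mod 2 = 1
  s[2] = (0001111000011110000111100001111)·(0100011000111011101100001100011) mod 2 = 0+0+0+0+0+1+1+0+0+0+0+1+1+0+1+0+0+0+0+1+0+0+0+0+0+0+0+0+0+1+1 mod 2 = 0
  s[3] = (0000000111111110000000011111111)·(0100011000111011101100001100011) mod 2 = 0+0+0+0+0+0+0+0+0+0+1+1+1+0+1+0+0+0+0+0+0+0+0+0+1+1+0+0+0+1+1 mod 2 = 0
  s[4] = (0000000000000001111111111111111)·(0100011000111011101100001100011) mod 2 = 0+0+0+0+0+0+0+0+0+0+0+0+0+0+0+1+1+0+1+1+0+0+0+0+1+1+0+0+0+1+1 mod 2 = 0
Syndrome = 01000
Non-zero syndrome: error at position 2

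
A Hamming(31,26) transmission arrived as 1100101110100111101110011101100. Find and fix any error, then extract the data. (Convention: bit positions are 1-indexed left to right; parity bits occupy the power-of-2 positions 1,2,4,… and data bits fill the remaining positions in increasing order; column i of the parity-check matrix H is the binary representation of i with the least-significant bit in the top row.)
Syndrome s = H · r^T (mod 2), r = 1100101110100111101110011101100:
  s[0] = (1010101010101010101010101010101)·(1100101110100111101110011101100) mod 2 = 1+0+0+0+1+0+1+0+1+0+1+0+0+0+1+0+1+0+1+0+1+0+0+0+1+0+0+0+1+0+0 mod 2 = 1
  s[1] = (0110011001100110011001100110011)·(1100101110100111101110011101100) mod 2 = 0+1+0+0+0+0+1+0+0+0+1+0+0+1+1+0+0+0+1+0+0+0+0+0+0+1+0+0+0+0+0 mod 2 = 1
  s[2] = (0001111000011110000111100001111)·(1100101110100111101110011101100) mod 2 = 0+0+0+0+1+0+1+0+0+0+0+0+0+1+1+0+0+0+0+1+1+0+0+0+0+0+0+1+1+0+0 mod 2 = 0
  s[3] = (0000000111111110000000011111111)·(1100101110100111101110011101100) mod 2 = 0+0+0+0+0+0+0+1+1+0+1+0+0+1+1+0+0+0+0+0+0+0+0+1+1+1+0+1+1+0+0 mod 2 = 0
  s[4] = (0000000000000001111111111111111)·(1100101110100111101110011101100) mod 2 = 0+0+0+0+0+0+0+0+0+0+0+0+0+0+0+1+1+0+1+1+1+0+0+1+1+1+0+1+1+0+0 mod 2 = 0
Syndrome = 11000
Column 3 of H equals this syndrome → error at bit 3 (1-indexed).
Flip bit 3: 1100101110100111101110011101100 → 1110101110100111101110011101100
Extract data bits at positions {3,5,6,7,9,10,11,12,13,14,15,17,18,19,20,21,22,23,24,25,26,27,28,29,30,31}: 11011010011101110011101100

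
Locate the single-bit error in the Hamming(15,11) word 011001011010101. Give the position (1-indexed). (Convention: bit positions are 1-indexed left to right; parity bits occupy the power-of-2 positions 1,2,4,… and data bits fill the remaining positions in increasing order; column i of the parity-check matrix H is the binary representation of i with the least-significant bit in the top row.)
Syndrome s = H · r^T (mod 2), r = 011001011010101:
  s[0] = (101010101010101)·(011001011010101) mod 2 = 0+0+1+0+0+0+0+0+1+0+1+0+1+0+1 mod 2 = 1
  s[1] = (011001100110011)·(011001011010101) mod 2 = 0+1+1+0+0+1+0+0+0+0+1+0+0+0+1 mod 2 = 1
  s[2] = (000111100001111)·(011001011010101) mod 2 = 0+0+0+0+0+1+0+0+0+0+0+0+1+0+1 mod 2 = 1
  s[3] = (000000011111111)·(011001011010101) mod 2 = 0+0+0+0+0+0+0+1+1+0+1+0+1+0+1 mod 2 = 1
Syndrome = 1111
Column i of H is the binary representation of i, so the syndrome is the binary index of the flipped bit.
Read s = 1111 with s[0] as LSB: 1·2^0 + 1·2^1 + 1·2^2 + 1·2^3 = 15.
Error is at bit position 15.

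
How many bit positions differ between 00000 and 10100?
XOR = 10100, count of 1s = 2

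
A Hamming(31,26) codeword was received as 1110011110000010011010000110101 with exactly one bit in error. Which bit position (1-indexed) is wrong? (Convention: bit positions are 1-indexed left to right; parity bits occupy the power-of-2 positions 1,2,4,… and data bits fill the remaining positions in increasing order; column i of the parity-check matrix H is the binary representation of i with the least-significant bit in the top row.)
Syndrome s = H · r^T (mod 2), r = 1110011110000010011010000110101:
  s[0] = (1010101010101010101010101010101)·(1110011110000010011010000110101) mod 2 = 1+0+1+0+0+0+1+0+1+0+0+0+0+0+1+0+0+0+1+0+1+0+0+0+0+0+1+0+1+0+1 mod 2 = 0
  s[1] = (0110011001100110011001100110011)·(1110011110000010011010000110101) mod 2 = 0+1+1+0+0+1+1+0+0+0+0+0+0+0+1+0+0+1+1+0+0+0+0+0+0+1+1+0+0+0+1 mod 2 = 0
  s[2] = (0001111000011110000111100001111)·(1110011110000010011010000110101) mod 2 = 0+0+0+0+0+1+1+0+0+0+0+0+0+0+1+0+0+0+0+0+1+0+0+0+0+0+0+0+1+0+1 mod 2 = 0
  s[3] = (0000000111111110000000011111111)·(1110011110000010011010000110101) mod 2 = 0+0+0+0+0+0+0+1+1+0+0+0+0+0+1+0+0+0+0+0+0+0+0+0+0+1+1+0+1+0+1 mod 2 = 1
  s[4] = (0000000000000001111111111111111)·(1110011110000010011010000110101) mod 2 = 0+0+0+0+0+0+0+0+0+0+0+0+0+0+0+0+0+1+1+0+1+0+0+0+0+1+1+0+1+0+1 mod 2 = 1
Syndrome = 00011
Column i of H is the binary representation of i, so the syndrome is the binary index of the flipped bit.
Read s = 00011 with s[0] as LSB: 0·2^0 + 0·2^1 + 0·2^2 + 1·2^3 + 1·2^4 = 24.
Error is at bit position 24.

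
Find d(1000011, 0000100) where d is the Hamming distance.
XOR = 1000111, count of 1s = 4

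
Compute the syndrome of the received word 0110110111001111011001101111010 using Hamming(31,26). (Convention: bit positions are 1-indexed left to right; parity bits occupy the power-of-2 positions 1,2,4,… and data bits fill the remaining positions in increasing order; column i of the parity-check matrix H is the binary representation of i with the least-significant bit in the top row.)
Syndrome s = H · r^T (mod 2), r = 0110110111001111011001101111010:
  s[0] = (1010101010101010101010101010101)·(0110110111001111011001101111010) mod 2 = 0+0+1+0+1+0+0+0+1+0+0+0+1+0+1+0+0+0+1+0+0+0+1+0+1+0+1+0+0+0+0 mod 2 = 1
  s[1] = (0110011001100110011001100110011)·(0110110111001111011001101111010) mod 2 = 0+1+1+0+0+1+0+0+0+1+0+0+0+1+1+0+0+1+1+0+0+1+1+0+0+1+1+0+0+1+0 mod 2 = 1
  s[2] = (0001111000011110000111100001111)·(0110110111001111011001101111010) mod 2 = 0+0+0+0+1+1+0+0+0+0+0+0+1+1+1+0+0+0+0+0+0+1+1+0+0+0+0+1+0+1+0 mod 2 = 1
  s[3] = (0000000111111110000000011111111)·(0110110111001111011001101111010) mod 2 = 0+0+0+0+0+0+0+1+1+1+0+0+1+1+1+0+0+0+0+0+0+0+0+0+1+1+1+1+0+1+0 mod 2 = 1
  s[4] = (0000000000000001111111111111111)·(0110110111001111011001101111010) mod 2 = 0+0+0+0+0+0+0+0+0+0+0+0+0+0+0+1+0+1+1+0+0+1+1+0+1+1+1+1+0+1+0 mod 2 = 0
Syndrome = 11110
Non-zero syndrome: error at position 15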